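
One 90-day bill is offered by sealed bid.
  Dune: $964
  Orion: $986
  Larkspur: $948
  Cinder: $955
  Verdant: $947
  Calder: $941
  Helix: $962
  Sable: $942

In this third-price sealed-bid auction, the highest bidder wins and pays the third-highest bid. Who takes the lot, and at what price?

Orion pays $962

Sorting bids: 986 (Orion) > 964 (Dune) > 962 (Helix) > 955 (Cinder) > 948 (Larkspur) > 947 (Verdant) > …
Orion is highest; pays the third-highest bid, $962.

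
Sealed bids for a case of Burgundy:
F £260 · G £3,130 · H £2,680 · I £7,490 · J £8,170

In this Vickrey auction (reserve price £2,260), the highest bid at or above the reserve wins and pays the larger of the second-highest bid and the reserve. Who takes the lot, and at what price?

Rule: the highest bid at or above the reserve wins and pays the larger of the second-highest bid and the reserve.
Bids in order: 8,170 (J) > 7,490 (I) > 3,130 (G) > 2,680 (H) > 260 (F)
Highest eligible bid: J at £8,170.
Second-highest bid £7,490 exceeds the reserve £2,260 → payment £7,490.

J pays £7,490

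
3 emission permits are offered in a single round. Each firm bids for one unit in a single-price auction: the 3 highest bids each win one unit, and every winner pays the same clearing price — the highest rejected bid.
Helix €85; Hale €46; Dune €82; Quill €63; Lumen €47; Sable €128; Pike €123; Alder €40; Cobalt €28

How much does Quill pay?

Bids ranked high→low: 128 (Sable), 123 (Pike), 85 (Helix), 82 (Dune), 63 (Quill), …
Top 3: Sable, Pike, Helix.
Clearing price = highest rejected bid = €82.
Quill does not win → pays €0.

Quill pays €0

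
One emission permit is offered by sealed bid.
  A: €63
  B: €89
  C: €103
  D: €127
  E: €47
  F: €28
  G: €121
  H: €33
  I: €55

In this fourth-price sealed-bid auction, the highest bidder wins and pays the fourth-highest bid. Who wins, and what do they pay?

Sorting bids: 127 (D) > 121 (G) > 103 (C) > 89 (B) > 63 (A) > 55 (I) > …
D is highest; pays the fourth-highest bid, €89.

D pays €89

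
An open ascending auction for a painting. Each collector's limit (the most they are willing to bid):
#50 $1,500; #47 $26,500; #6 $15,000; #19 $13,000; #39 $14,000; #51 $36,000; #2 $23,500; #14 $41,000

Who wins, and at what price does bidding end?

#14 wins at $36,000

Rule: the price rises until one bidder remains; the winner pays the price at which the last rival dropped out.
Limits in order: 41,000 (#14) > 36,000 (#51) > 26,500 (#47) > 23,500 (#2) > 15,000 (#6) > 14,000 (#39) > …
#51 is the last rival to drop out, at $36,000; #14 remains and wins at that price.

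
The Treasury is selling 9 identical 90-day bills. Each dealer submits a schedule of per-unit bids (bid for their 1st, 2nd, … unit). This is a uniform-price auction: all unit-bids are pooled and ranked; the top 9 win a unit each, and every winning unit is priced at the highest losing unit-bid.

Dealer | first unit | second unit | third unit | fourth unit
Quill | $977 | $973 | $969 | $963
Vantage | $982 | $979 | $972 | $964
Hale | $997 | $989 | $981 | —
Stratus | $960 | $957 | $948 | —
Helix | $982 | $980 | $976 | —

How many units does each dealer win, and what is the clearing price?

Hale 3, Helix 3, Quill 1, Vantage 2; clearing price $973

All unit-bids, highest first — top 9: 997 (Hale-1), 989 (Hale-2), 982 (Vantage-1), 982 (Helix-1), 981 (Hale-3), 980 (Helix-2), 979 (Vantage-2), 977 (Quill-1), 976 (Helix-3)
The (k+1)-th unit-bid is $973.
Allocation: Hale 3, Helix 3, Quill 1, Vantage 2.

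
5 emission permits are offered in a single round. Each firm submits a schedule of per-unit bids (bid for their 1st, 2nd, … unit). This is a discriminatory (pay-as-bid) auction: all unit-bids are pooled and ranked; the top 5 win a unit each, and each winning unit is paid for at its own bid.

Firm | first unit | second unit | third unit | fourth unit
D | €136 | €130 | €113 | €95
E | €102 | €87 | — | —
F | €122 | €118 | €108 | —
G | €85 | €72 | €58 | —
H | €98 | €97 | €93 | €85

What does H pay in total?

Merging the schedules and taking the best 5: 136 (D-1), 130 (D-2), 122 (F-1), 118 (F-2), 113 (D-3)
Next rejected bid: €108 (not a price — pay-as-bid).
H wins no units.

H pays €0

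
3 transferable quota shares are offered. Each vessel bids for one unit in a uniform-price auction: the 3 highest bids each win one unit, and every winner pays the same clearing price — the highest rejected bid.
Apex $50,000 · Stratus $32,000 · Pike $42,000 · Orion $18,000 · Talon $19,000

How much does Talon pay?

Sorting: 50,000 (Apex), 42,000 (Pike), 32,000 (Stratus), 19,000 (Talon), 18,000 (Orion)
Winners (3 units): Apex, Pike, Stratus.
Clearing price = highest rejected bid = $19,000.
Talon does not win → pays $0.

Talon pays $0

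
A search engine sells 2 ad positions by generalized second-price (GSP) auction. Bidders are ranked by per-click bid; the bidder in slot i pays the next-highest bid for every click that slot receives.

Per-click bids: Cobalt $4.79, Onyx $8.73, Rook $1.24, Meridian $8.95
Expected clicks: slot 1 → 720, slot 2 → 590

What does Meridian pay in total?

Meridian pays $6285.60

Per-click bids in order: $8.95 (Meridian) > $8.73 (Onyx) > $4.79 (Cobalt) > …
Meridian holds slot 1 → pays next bid $8.73 × 720 clicks = $6285.60.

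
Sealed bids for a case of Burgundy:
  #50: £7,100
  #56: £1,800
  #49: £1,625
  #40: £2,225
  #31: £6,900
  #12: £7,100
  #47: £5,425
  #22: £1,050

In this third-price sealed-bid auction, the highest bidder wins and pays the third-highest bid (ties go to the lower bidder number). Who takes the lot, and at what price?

#12 pays £6,900

Rule: the highest bidder wins and pays the third-highest bid.
Sorting bids: 7,100 (#12) > 7,100 (#50) > 6,900 (#31) > 5,425 (#47) > 2,225 (#40) > 1,800 (#56) > …
Tie at £7,100 → #12 wins by tie-break.
#12 wins; payment is bid #3 in the ranking = £6,900.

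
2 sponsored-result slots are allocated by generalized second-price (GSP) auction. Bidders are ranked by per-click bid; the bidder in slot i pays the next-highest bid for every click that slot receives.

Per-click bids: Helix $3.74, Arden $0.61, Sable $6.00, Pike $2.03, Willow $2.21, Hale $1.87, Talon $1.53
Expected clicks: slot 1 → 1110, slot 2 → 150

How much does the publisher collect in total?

Ranked by bid: $6.00 (Sable) > $3.74 (Helix) > $2.21 (Willow) > …
Slot 1: Sable pays $3.74 × 1110 = $4151.40
Slot 2: Helix pays $2.21 × 150 = $331.50
Total = $4482.90

Total revenue: $4482.90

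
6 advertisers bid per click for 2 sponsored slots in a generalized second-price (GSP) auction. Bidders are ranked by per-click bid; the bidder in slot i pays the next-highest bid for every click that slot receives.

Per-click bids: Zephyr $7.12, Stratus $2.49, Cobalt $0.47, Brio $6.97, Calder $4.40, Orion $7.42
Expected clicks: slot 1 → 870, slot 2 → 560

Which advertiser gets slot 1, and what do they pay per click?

Per-click bids in order: $7.42 (Orion) > $7.12 (Zephyr) > $6.97 (Brio) > …
Slot 1 goes to the first-ranked bidder, Orion, who pays the next bid down: $7.12/click.

Orion; $7.12 per click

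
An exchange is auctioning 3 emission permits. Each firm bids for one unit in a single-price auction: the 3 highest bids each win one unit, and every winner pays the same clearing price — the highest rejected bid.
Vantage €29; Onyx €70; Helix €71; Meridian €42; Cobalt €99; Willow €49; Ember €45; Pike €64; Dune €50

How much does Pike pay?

Pike pays €0

Sorting: 99 (Cobalt), 71 (Helix), 70 (Onyx), 64 (Pike), 50 (Dune), …
Winners (3 units): Cobalt, Helix, Onyx.
Highest unsuccessful bid: €64 → clearing price.
Pike does not win → pays €0.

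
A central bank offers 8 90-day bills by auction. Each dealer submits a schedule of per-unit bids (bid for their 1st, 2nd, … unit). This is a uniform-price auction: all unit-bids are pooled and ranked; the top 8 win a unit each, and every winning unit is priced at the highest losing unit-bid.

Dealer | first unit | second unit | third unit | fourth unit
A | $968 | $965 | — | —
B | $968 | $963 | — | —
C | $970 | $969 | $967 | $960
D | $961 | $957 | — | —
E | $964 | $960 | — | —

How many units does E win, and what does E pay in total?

Pooled unit-bids ranked (top 8): 970 (C-1), 969 (C-2), 968 (A-1), 968 (B-1), 967 (C-3), 965 (A-2), 964 (E-1), 963 (B-2)
The (k+1)-th unit-bid is $961.
E wins 1 unit(s) at $961 each.

E: 1 unit, pays $961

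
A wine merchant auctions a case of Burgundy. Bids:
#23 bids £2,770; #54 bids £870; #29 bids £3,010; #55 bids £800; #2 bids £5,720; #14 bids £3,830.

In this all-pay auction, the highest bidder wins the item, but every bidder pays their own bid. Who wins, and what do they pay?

Bids in order: 5,720 (#2) > 3,830 (#14) > 3,010 (#29) > 2,770 (#23) > 870 (#54) > 800 (#55)
#2 is highest and takes the item; every bidder forfeits their bid.

#2 pays £5,720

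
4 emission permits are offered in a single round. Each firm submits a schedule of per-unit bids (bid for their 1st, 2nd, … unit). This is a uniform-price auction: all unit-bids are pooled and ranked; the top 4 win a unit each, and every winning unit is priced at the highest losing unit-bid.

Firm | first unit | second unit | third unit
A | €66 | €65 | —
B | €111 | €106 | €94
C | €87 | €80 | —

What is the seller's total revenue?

Total revenue: €320

All unit-bids, highest first — top 4: 111 (B-1), 106 (B-2), 94 (B-3), 87 (C-1)
Highest rejected unit-bid = €80.
Allocation: B 3, C 1. Every unit priced at €80.
Revenue = 4 × 80 = €320.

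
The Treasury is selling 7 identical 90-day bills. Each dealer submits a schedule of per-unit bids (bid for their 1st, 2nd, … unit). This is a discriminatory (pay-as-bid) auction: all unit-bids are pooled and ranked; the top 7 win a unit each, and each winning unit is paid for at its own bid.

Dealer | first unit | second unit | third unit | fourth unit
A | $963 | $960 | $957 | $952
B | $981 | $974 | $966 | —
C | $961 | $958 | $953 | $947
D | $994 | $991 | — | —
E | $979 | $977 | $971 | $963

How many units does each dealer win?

Pooled unit-bids ranked (top 7): 994 (D-1), 991 (D-2), 981 (B-1), 979 (E-1), 977 (E-2), 974 (B-2), 971 (E-3)
Next rejected bid: $966 (not a price — pay-as-bid).
Allocation: B 2, D 2, E 3.

B 2, D 2, E 3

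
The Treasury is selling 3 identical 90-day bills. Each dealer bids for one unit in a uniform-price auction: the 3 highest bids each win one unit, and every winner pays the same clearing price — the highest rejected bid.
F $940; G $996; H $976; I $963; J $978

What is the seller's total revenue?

Bids ranked high→low: 996 (G), 978 (J), 976 (H), 963 (I), 940 (F)
Winners (3 units): G, J, H.
Clearing price = highest rejected bid = $963.
Total revenue = 3 × $963 = $2,889.

Total revenue: $2,889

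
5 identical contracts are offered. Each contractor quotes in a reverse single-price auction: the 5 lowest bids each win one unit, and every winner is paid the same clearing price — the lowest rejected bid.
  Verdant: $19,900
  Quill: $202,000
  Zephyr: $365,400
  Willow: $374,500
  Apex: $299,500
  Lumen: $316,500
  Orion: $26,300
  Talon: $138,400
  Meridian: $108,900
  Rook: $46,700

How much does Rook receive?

Rook is paid $202,000

Sorting: 19,900 (Verdant), 26,300 (Orion), 46,700 (Rook), 108,900 (Meridian), 138,400 (Talon), 202,000 (Quill), 299,500 (Apex), …
The 5 lowest are Verdant, Orion, Rook, Meridian, Talon.
Lowest unsuccessful bid: $202,000 → clearing price.
Rook wins → is paid $202,000.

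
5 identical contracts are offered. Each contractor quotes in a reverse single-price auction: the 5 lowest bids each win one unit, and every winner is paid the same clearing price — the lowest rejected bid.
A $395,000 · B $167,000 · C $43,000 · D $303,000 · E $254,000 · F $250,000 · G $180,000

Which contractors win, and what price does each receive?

Bids ranked low→high: 43,000 (C), 167,000 (B), 180,000 (G), 250,000 (F), 254,000 (E), 303,000 (D), 395,000 (A)
Winners (5 units): C, B, G, F, E.
Lowest unsuccessful bid: $303,000 → clearing price.

C, B, G, F, E; each is paid $303,000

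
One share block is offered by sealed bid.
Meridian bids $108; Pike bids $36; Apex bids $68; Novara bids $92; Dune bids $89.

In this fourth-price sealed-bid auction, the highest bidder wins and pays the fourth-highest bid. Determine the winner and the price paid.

Bids ranked: 108 (Meridian) > 92 (Novara) > 89 (Dune) > 68 (Apex) > 36 (Pike)
Meridian wins; payment is bid #4 in the ranking = $68.

Meridian pays $68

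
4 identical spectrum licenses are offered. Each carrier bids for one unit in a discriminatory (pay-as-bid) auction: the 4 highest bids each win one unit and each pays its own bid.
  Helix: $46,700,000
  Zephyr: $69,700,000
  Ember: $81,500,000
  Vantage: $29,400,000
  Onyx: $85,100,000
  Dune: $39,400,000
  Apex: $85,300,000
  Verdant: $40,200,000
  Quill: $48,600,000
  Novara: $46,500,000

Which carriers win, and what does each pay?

Apex $85,300,000, Onyx $85,100,000, Ember $81,500,000, Zephyr $69,700,000

Sorting: 85,300,000 (Apex), 85,100,000 (Onyx), 81,500,000 (Ember), 69,700,000 (Zephyr), 48,600,000 (Quill), 46,700,000 (Helix), …
The 4 highest are Apex, Onyx, Ember, Zephyr.
Each winner pays its own bid: Apex $85,300,000, Onyx $85,100,000, Ember $81,500,000, Zephyr $69,700,000.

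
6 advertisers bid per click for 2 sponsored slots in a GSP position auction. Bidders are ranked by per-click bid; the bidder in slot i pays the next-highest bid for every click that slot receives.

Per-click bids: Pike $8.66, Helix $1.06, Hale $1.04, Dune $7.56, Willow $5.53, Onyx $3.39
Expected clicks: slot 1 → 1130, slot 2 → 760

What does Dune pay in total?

Dune pays $4202.80

Sorting advertisers: $8.66 (Pike) > $7.56 (Dune) > $5.53 (Willow) > …
Dune holds slot 2 → pays next bid $5.53 × 760 clicks = $4202.80.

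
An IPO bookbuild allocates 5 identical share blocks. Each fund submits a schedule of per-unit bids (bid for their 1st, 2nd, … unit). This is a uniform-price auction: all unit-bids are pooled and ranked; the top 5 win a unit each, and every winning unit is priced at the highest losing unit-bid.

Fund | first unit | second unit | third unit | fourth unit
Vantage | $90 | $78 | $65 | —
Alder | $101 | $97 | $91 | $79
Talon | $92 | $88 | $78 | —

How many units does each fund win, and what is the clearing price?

Alder 3, Talon 1, Vantage 1; clearing price $88

Pooled unit-bids ranked (top 5): 101 (Alder-1), 97 (Alder-2), 92 (Talon-1), 91 (Alder-3), 90 (Vantage-1)
The (k+1)-th unit-bid is $88.
Allocation: Alder 3, Talon 1, Vantage 1.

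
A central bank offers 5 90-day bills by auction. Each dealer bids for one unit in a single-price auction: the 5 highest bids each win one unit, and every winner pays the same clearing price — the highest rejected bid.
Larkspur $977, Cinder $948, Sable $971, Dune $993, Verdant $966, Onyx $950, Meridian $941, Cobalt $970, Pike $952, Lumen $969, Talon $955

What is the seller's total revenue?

Total revenue: $4,830

Sorting: 993 (Dune), 977 (Larkspur), 971 (Sable), 970 (Cobalt), 969 (Lumen), 966 (Verdant), 955 (Talon), …
Winners (5 units): Dune, Larkspur, Sable, Cobalt, Lumen.
Clearing price = highest rejected bid = $966.
Total revenue = 5 × $966 = $4,830.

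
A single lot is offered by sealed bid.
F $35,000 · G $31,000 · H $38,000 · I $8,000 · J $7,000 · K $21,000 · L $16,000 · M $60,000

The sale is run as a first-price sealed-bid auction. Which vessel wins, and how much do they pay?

M pays $60,000

Sorting bids: 60,000 (M) > 38,000 (H) > 35,000 (F) > 31,000 (G) > 21,000 (K) > 16,000 (L) > …
First-price: M pays what they bid, $60,000.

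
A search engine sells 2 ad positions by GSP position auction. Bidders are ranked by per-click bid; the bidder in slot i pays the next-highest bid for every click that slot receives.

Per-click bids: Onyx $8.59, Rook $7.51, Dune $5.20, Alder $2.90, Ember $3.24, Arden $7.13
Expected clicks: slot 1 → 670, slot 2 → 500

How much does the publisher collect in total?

Total revenue: $8596.70

Sorting advertisers: $8.59 (Onyx) > $7.51 (Rook) > $7.13 (Arden) > …
Slot 1: Onyx pays $7.51 × 670 = $5031.70
Slot 2: Rook pays $7.13 × 500 = $3565.00
Total = $8596.70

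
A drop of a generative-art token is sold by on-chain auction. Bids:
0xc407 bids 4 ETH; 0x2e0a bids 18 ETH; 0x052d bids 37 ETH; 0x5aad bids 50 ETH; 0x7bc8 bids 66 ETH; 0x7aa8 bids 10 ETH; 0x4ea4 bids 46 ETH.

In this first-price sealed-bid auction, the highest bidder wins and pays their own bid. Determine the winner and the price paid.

Bids ranked: 66 (0x7bc8) > 50 (0x5aad) > 46 (0x4ea4) > 37 (0x052d) > 18 (0x2e0a) > 10 (0x7aa8) > …
0x7bc8 has the highest bid and pays exactly that: 66 ETH.

0x7bc8 pays 66 ETH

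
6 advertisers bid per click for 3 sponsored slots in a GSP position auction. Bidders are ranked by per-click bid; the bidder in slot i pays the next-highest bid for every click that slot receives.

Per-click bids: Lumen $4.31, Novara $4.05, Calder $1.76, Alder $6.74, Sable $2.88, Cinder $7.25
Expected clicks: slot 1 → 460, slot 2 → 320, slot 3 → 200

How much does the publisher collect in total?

Total revenue: $5289.60

Sorting advertisers: $7.25 (Cinder) > $6.74 (Alder) > $4.31 (Lumen) > $4.05 (Novara) > …
Slot 1: Cinder pays $6.74 × 460 = $3100.40
Slot 2: Alder pays $4.31 × 320 = $1379.20
Slot 3: Lumen pays $4.05 × 200 = $810.00
Total = $5289.60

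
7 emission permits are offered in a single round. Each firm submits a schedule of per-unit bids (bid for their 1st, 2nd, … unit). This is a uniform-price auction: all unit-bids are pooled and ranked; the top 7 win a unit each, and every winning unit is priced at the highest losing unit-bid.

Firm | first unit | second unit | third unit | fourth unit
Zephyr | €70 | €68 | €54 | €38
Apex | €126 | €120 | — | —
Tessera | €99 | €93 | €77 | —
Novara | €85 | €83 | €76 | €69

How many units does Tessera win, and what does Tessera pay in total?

Tessera: 3 units, pays €228

All unit-bids, highest first — top 7: 126 (Apex-1), 120 (Apex-2), 99 (Tessera-1), 93 (Tessera-2), 85 (Novara-1), 83 (Novara-2), 77 (Tessera-3)
First bid not allocated: €76.
Tessera wins 3 unit(s) at €76 each.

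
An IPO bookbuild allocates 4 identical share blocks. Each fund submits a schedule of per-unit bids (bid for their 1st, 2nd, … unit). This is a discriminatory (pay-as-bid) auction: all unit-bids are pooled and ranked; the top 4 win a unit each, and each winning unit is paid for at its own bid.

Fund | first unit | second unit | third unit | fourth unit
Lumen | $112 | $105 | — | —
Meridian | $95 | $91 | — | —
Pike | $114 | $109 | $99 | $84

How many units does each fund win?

All unit-bids, highest first — top 4: 114 (Pike-1), 112 (Lumen-1), 109 (Pike-2), 105 (Lumen-2)
Next rejected bid: $99 (not a price — pay-as-bid).
Allocation: Lumen 2, Pike 2.

Lumen 2, Pike 2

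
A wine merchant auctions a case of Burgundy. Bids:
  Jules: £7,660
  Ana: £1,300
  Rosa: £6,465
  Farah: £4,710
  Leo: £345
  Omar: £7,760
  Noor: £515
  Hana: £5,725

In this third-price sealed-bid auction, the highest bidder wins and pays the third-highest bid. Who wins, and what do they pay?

Third-price sealed-bid auction: the highest bidder wins and pays the third-highest bid.
Sorting bids: 7,760 (Omar) > 7,660 (Jules) > 6,465 (Rosa) > 5,725 (Hana) > 4,710 (Farah) > 1,300 (Ana) > …
Omar is highest; pays the third-highest bid, £6,465.

Omar pays £6,465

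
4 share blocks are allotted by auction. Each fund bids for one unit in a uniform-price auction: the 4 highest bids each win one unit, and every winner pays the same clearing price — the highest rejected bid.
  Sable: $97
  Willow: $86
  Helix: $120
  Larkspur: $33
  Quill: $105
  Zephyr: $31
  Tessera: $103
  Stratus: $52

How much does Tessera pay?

Ordering the bids: 120 (Helix), 105 (Quill), 103 (Tessera), 97 (Sable), 86 (Willow), 52 (Stratus), …
The 4 highest are Helix, Quill, Tessera, Sable.
Highest unsuccessful bid: $86 → clearing price.
Tessera wins → pays $86.

Tessera pays $86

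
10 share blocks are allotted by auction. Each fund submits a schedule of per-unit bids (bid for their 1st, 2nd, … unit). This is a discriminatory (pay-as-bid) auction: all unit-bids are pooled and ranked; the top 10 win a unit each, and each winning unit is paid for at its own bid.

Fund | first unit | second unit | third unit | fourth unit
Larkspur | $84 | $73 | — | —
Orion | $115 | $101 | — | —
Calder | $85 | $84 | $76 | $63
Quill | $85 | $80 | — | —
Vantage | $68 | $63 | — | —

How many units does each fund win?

All unit-bids, highest first — top 10: 115 (Orion-1), 101 (Orion-2), 85 (Calder-1), 85 (Quill-1), 84 (Larkspur-1), 84 (Calder-2), 80 (Quill-2), 76 (Calder-3), 73 (Larkspur-2), 68 (Vantage-1)
Next rejected bid: $63 (not a price — pay-as-bid).
Allocation: Calder 3, Larkspur 2, Orion 2, Quill 2, Vantage 1.

Calder 3, Larkspur 2, Orion 2, Quill 2, Vantage 1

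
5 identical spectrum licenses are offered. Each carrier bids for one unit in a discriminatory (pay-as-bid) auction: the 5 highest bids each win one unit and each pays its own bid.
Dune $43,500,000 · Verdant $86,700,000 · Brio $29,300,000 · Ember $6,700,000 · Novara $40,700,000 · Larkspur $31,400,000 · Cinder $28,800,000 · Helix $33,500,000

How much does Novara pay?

Bids ranked high→low: 86,700,000 (Verdant), 43,500,000 (Dune), 40,700,000 (Novara), 33,500,000 (Helix), 31,400,000 (Larkspur), 29,300,000 (Brio), 28,800,000 (Cinder), …
The 5 highest are Verdant, Dune, Novara, Helix, Larkspur.
Novara wins → own bid $40,700,000.

Novara pays $40,700,000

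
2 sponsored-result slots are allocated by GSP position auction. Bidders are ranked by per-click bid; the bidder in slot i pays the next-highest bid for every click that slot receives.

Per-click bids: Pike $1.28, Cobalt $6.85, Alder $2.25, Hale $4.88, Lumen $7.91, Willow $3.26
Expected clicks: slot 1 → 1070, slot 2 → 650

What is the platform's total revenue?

Total revenue: $10501.50

Ranked by bid: $7.91 (Lumen) > $6.85 (Cobalt) > $4.88 (Hale) > …
Slot 1: Lumen pays $6.85 × 1070 = $7329.50
Slot 2: Cobalt pays $4.88 × 650 = $3172.00
Total = $10501.50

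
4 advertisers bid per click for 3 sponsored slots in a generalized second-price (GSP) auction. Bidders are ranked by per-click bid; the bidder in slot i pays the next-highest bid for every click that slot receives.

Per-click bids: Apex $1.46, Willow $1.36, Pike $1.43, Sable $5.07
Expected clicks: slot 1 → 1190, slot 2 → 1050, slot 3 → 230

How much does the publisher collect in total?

Total revenue: $3551.70

Sorting advertisers: $5.07 (Sable) > $1.46 (Apex) > $1.43 (Pike) > $1.36 (Willow)
Slot 1: Sable pays $1.46 × 1190 = $1737.40
Slot 2: Apex pays $1.43 × 1050 = $1501.50
Slot 3: Pike pays $1.36 × 230 = $312.80
Total = $3551.70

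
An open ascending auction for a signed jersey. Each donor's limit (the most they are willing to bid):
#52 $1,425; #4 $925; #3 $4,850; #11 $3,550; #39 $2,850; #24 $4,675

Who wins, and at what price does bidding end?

#3 wins at $4,675

Limits in order: 4,850 (#3) > 4,675 (#24) > 3,550 (#11) > 2,850 (#39) > 1,425 (#52) > 925 (#4)
#24 is the last rival to drop out, at $4,675; #3 remains and wins at that price.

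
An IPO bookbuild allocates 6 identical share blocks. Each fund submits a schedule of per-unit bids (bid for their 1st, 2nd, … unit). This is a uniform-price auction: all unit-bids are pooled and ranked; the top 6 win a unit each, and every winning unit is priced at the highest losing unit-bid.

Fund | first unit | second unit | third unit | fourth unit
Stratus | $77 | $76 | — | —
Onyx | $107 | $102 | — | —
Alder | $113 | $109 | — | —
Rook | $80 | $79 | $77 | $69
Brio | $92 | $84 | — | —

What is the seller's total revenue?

Merging the schedules and taking the best 6: 113 (Alder-1), 109 (Alder-2), 107 (Onyx-1), 102 (Onyx-2), 92 (Brio-1), 84 (Brio-2)
First bid not allocated: $80.
Allocation: Alder 2, Brio 2, Onyx 2. Every unit priced at $80.
Revenue = 6 × 80 = $480.

Total revenue: $480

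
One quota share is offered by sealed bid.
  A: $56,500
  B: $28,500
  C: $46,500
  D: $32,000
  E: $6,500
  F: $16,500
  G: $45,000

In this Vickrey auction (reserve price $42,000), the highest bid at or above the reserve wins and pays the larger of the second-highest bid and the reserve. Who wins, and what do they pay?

A pays $46,500

Bids in order: 56,500 (A) > 46,500 (C) > 45,000 (G) > 32,000 (D) > 28,500 (B) > 16,500 (F) > …
A has the top bid at or above the reserve ($56,500).
max(second-highest $46,500, reserve $42,000) = $46,500; the reserve does not bind.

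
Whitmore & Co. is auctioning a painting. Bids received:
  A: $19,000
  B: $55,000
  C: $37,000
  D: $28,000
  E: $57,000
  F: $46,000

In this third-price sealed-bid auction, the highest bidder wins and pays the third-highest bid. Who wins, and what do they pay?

E pays $46,000

Third-price sealed-bid auction: the highest bidder wins and pays the third-highest bid.
Sorting bids: 57,000 (E) > 55,000 (B) > 46,000 (F) > 37,000 (C) > 28,000 (D) > 19,000 (A)
E is highest; pays the third-highest bid, $46,000.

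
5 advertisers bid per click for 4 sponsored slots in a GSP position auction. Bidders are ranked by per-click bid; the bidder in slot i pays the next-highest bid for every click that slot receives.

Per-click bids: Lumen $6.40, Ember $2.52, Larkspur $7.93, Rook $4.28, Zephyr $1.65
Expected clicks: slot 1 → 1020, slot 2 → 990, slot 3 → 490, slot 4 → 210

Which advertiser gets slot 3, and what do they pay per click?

Rook; $2.52 per click

Per-click bids in order: $7.93 (Larkspur) > $6.40 (Lumen) > $4.28 (Rook) > $2.52 (Ember) > $1.65 (Zephyr)
Slot 3 goes to the third-ranked bidder, Rook, who pays the next bid down: $2.52/click.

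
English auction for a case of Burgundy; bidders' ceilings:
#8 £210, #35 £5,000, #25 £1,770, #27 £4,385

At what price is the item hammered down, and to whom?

#35 wins at £4,385

Sorting limits: 5,000 (#35) > 4,385 (#27) > 1,770 (#25) > 210 (#8)
Once the price passes £4,385, only #35 is left; the hammer falls at #27's limit of £4,385.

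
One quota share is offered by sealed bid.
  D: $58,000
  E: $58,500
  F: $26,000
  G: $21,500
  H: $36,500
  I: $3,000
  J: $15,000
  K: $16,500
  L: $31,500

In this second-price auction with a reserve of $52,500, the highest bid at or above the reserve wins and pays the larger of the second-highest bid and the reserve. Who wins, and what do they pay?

E pays $58,000

Bids ranked: 58,500 (E) > 58,000 (D) > 36,500 (H) > 31,500 (L) > 26,000 (F) > 21,500 (G) > …
Highest eligible bid: E at $58,500.
max(second-highest $58,000, reserve $52,500) = $58,000; the reserve does not bind.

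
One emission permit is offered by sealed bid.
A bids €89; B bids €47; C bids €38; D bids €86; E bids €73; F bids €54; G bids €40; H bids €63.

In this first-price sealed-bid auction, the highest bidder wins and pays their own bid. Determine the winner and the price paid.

Rule: the highest bidder wins and pays their own bid.
Bids in order: 89 (A) > 86 (D) > 73 (E) > 63 (H) > 54 (F) > 47 (B) > …
A has the highest bid and pays exactly that: €89.

A pays €89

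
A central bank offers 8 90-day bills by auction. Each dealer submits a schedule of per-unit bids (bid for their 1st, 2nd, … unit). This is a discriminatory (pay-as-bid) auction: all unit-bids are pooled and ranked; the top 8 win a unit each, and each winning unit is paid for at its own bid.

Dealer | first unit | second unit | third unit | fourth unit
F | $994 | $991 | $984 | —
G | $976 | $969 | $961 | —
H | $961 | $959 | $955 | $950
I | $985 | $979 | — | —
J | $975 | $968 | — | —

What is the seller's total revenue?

Pooled unit-bids ranked (top 8): 994 (F-1), 991 (F-2), 985 (I-1), 984 (F-3), 979 (I-2), 976 (G-1), 975 (J-1), 969 (G-2)
Next rejected bid: $968 (not a price — pay-as-bid).
Each winning unit pays its own bid.
Revenue = 994 + 991 + 985 + 984 + 979 + 976 + 975 + 969 = $7,853.

Total revenue: $7,853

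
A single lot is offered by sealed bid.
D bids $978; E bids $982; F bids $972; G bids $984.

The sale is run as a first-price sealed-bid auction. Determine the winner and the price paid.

Rule: the highest bidder wins and pays their own bid.
Sorting bids: 984 (G) > 982 (E) > 978 (D) > 972 (F)
G is highest → pays own bid, $984.

G pays $984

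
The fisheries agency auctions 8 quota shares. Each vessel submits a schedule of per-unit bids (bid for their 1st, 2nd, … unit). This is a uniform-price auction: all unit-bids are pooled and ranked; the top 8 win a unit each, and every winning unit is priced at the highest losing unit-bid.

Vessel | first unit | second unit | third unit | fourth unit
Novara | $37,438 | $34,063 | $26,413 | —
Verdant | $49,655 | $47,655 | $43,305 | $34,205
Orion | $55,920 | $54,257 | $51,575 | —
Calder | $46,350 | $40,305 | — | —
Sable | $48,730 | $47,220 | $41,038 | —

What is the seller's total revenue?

Total revenue: $346,440

All unit-bids, highest first — top 8: 55,920 (Orion-1), 54,257 (Orion-2), 51,575 (Orion-3), 49,655 (Verdant-1), 48,730 (Sable-1), 47,655 (Verdant-2), 47,220 (Sable-2), 46,350 (Calder-1)
First bid not allocated: $43,305.
Allocation: Calder 1, Orion 3, Sable 2, Verdant 2. Every unit priced at $43,305.
Revenue = 8 × 43,305 = $346,440.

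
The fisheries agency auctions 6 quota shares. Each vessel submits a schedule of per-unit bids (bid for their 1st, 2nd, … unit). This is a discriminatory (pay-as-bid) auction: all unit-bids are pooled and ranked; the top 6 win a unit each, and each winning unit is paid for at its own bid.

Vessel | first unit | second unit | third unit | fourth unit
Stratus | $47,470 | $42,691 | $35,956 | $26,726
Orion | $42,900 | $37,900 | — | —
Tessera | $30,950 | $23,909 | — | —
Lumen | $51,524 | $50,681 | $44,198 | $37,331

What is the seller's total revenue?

All unit-bids, highest first — top 6: 51,524 (Lumen-1), 50,681 (Lumen-2), 47,470 (Stratus-1), 44,198 (Lumen-3), 42,900 (Orion-1), 42,691 (Stratus-2)
Next rejected bid: $37,900 (not a price — pay-as-bid).
Each winning unit pays its own bid.
Revenue = 51,524 + 50,681 + 47,470 + 44,198 + 42,900 + 42,691 = $279,464.

Total revenue: $279,464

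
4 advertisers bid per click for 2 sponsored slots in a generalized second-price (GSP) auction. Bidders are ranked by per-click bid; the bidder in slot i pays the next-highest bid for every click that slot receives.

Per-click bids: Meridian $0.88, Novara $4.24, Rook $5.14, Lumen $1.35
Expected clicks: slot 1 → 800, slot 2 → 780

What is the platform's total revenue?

Per-click bids in order: $5.14 (Rook) > $4.24 (Novara) > $1.35 (Lumen) > …
Slot 1: Rook pays $4.24 × 800 = $3392.00
Slot 2: Novara pays $1.35 × 780 = $1053.00
Total = $4445.00

Total revenue: $4445.00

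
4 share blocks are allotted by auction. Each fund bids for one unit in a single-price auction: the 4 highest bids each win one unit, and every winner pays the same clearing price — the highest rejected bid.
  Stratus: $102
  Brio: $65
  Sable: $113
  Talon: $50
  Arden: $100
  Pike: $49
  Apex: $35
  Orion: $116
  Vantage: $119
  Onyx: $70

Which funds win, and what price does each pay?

Vantage, Orion, Sable, Stratus; each pays $100

Sorting: 119 (Vantage), 116 (Orion), 113 (Sable), 102 (Stratus), 100 (Arden), 70 (Onyx), …
Top 4: Vantage, Orion, Sable, Stratus.
First losing bid is Arden's $100, which sets the uniform price.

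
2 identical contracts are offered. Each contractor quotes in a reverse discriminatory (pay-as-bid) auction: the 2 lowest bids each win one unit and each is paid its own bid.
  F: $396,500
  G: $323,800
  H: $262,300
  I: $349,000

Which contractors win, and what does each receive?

H $262,300, G $323,800

Ordering the bids: 262,300 (H), 323,800 (G), 349,000 (I), 396,500 (F)
Winners (2 units): H, G.
Each winner is paid its own bid: H $262,300, G $323,800.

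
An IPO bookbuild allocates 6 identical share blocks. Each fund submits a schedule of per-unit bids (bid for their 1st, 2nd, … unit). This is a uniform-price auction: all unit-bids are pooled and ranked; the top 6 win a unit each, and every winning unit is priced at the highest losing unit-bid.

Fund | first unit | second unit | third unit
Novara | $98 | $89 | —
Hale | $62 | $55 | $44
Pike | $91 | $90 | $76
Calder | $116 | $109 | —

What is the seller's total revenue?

All unit-bids, highest first — top 6: 116 (Calder-1), 109 (Calder-2), 98 (Novara-1), 91 (Pike-1), 90 (Pike-2), 89 (Novara-2)
First bid not allocated: $76.
Allocation: Calder 2, Novara 2, Pike 2. Every unit priced at $76.
Revenue = 6 × 76 = $456.

Total revenue: $456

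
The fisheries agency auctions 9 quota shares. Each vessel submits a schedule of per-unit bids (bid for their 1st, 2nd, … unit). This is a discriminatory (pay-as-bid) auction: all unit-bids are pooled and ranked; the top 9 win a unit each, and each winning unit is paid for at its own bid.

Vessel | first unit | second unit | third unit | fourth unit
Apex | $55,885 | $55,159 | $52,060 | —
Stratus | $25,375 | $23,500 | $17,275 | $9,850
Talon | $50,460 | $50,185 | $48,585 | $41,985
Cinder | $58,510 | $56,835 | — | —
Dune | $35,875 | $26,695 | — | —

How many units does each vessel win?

Apex 3, Cinder 2, Talon 4

All unit-bids, highest first — top 9: 58,510 (Cinder-1), 56,835 (Cinder-2), 55,885 (Apex-1), 55,159 (Apex-2), 52,060 (Apex-3), 50,460 (Talon-1), 50,185 (Talon-2), 48,585 (Talon-3), 41,985 (Talon-4)
Next rejected bid: $35,875 (not a price — pay-as-bid).
Allocation: Apex 3, Cinder 2, Talon 4.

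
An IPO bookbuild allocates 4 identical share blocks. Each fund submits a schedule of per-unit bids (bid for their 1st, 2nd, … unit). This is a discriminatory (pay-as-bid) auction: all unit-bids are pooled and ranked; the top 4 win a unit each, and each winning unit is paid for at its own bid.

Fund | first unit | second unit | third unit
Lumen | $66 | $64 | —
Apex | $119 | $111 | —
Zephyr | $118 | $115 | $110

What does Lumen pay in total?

All unit-bids, highest first — top 4: 119 (Apex-1), 118 (Zephyr-1), 115 (Zephyr-2), 111 (Apex-2)
Next rejected bid: $110 (not a price — pay-as-bid).
Lumen wins no units.

Lumen pays $0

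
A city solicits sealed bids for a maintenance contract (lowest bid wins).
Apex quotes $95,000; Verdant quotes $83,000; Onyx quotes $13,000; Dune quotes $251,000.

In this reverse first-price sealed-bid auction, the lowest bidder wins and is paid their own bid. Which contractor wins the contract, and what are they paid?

Onyx is paid $13,000

Bids ranked: 13,000 (Onyx) < 83,000 (Verdant) < 95,000 (Apex) < 251,000 (Dune)
First-price: Onyx is paid what they bid, $13,000.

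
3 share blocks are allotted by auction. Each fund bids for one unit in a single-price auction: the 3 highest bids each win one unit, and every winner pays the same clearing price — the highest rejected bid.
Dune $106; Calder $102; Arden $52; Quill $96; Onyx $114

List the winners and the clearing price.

Bids ranked high→low: 114 (Onyx), 106 (Dune), 102 (Calder), 96 (Quill), 52 (Arden)
The 3 highest are Onyx, Dune, Calder.
Clearing price = highest rejected bid = $96.

Onyx, Dune, Calder; each pays $96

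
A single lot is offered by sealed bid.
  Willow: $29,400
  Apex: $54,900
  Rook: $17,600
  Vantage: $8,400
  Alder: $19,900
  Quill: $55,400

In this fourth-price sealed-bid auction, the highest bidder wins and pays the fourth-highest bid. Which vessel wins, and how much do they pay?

Rule: the highest bidder wins and pays the fourth-highest bid.
Bids ranked: 55,400 (Quill) > 54,900 (Apex) > 29,400 (Willow) > 19,900 (Alder) > 17,600 (Rook) > 8,400 (Vantage)
Quill is highest; pays the fourth-highest bid, $19,900.

Quill pays $19,900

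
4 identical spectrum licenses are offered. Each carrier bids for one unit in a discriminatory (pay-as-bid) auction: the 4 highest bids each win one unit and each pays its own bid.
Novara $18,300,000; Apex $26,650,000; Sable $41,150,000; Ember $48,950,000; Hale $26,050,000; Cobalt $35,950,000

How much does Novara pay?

Ordering the bids: 48,950,000 (Ember), 41,150,000 (Sable), 35,950,000 (Cobalt), 26,650,000 (Apex), 26,050,000 (Hale), 18,300,000 (Novara)
The 4 highest are Ember, Sable, Cobalt, Apex.
Novara does not win → $0.

Novara pays $0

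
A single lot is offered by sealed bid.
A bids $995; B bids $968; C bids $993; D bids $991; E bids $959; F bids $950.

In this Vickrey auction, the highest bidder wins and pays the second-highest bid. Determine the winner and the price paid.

Vickrey auction: the highest bidder wins and pays the second-highest bid.
Bids in order: 995 (A) > 993 (C) > 991 (D) > 968 (B) > 959 (E) > 950 (F)
Second-price: A pays C's bid of $993.

A pays $993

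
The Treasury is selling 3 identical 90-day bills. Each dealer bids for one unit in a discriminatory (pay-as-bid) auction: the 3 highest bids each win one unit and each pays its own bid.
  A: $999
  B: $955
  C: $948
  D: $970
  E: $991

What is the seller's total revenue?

Total revenue: $2,960

Ordering the bids: 999 (A), 991 (E), 970 (D), 955 (B), 948 (C)
Top 3: A, E, D.
Total revenue = 999 + 991 + 970 = $2,960.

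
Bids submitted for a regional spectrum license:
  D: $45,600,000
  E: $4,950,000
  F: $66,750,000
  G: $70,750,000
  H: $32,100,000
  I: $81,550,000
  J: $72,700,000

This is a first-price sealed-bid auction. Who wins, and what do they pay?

I pays $81,550,000

Rule: the highest bidder wins and pays their own bid.
Bids in order: 81,550,000 (I) > 72,700,000 (J) > 70,750,000 (G) > 66,750,000 (F) > 45,600,000 (D) > 32,100,000 (H) > …
First-price: I pays what they bid, $81,550,000.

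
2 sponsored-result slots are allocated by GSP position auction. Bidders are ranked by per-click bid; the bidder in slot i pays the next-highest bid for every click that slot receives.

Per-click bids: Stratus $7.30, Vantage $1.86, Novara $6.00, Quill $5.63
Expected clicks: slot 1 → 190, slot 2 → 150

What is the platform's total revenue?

Total revenue: $1984.50

Sorting advertisers: $7.30 (Stratus) > $6.00 (Novara) > $5.63 (Quill) > …
Slot 1: Stratus pays $6.00 × 190 = $1140.00
Slot 2: Novara pays $5.63 × 150 = $844.50
Total = $1984.50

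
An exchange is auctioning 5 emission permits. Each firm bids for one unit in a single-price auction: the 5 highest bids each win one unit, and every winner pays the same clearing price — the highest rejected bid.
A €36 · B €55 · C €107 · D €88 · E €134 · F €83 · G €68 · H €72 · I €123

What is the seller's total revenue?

Bids ranked high→low: 134 (E), 123 (I), 107 (C), 88 (D), 83 (F), 72 (H), 68 (G), …
The 5 highest are E, I, C, D, F.
Highest unsuccessful bid: €72 → clearing price.
Total revenue = 5 × €72 = €360.

Total revenue: €360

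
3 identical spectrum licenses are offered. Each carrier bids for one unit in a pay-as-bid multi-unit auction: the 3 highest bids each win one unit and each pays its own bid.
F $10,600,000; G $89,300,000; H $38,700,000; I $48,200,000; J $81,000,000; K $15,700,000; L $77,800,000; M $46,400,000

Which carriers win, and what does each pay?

Sorting: 89,300,000 (G), 81,000,000 (J), 77,800,000 (L), 48,200,000 (I), 46,400,000 (M), …
Winners (3 units): G, J, L.
Each winner pays its own bid: G $89,300,000, J $81,000,000, L $77,800,000.

G $89,300,000, J $81,000,000, L $77,800,000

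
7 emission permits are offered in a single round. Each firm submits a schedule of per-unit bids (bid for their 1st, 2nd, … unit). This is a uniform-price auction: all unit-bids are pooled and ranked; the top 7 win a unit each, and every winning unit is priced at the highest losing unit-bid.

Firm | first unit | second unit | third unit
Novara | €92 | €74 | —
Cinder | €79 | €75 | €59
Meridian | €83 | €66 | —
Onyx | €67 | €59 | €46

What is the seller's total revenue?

Pooled unit-bids ranked (top 7): 92 (Novara-1), 83 (Meridian-1), 79 (Cinder-1), 75 (Cinder-2), 74 (Novara-2), 67 (Onyx-1), 66 (Meridian-2)
First bid not allocated: €59.
Allocation: Cinder 2, Meridian 2, Novara 2, Onyx 1. Every unit priced at €59.
Revenue = 7 × 59 = €413.

Total revenue: €413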